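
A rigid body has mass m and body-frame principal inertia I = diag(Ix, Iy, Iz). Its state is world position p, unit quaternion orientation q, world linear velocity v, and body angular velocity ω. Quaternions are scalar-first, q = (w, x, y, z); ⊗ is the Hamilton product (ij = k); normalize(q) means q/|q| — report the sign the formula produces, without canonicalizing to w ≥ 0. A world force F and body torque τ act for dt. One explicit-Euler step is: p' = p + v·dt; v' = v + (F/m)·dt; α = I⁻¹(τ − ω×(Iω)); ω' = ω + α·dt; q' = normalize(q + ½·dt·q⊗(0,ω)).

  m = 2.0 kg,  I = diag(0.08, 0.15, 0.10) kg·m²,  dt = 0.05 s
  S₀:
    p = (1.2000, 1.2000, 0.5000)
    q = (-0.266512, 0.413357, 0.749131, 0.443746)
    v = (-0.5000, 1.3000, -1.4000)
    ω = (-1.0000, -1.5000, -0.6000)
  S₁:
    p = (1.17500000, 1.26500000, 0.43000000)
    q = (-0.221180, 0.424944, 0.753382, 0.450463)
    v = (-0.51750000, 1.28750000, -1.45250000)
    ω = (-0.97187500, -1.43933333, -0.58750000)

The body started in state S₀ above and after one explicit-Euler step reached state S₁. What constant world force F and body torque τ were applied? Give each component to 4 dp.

F = (-0.7000, -0.5000, -2.1000)
τ = (0.0000, 0.1700, 0.1300)

v₁ − v₀ = (-0.01750000, -0.01250000, -0.05250000)
m·(v₁−v₀)/dt = (-0.7000, -0.5000, -2.1000)
Δω = ω₁−ω₀ = (0.02812500, 0.06066667, 0.01250000)
precession coupling = (-0.0450, -0.0120, 0.1050)
I·α + gyro = (0.0000, 0.1700, 0.1300)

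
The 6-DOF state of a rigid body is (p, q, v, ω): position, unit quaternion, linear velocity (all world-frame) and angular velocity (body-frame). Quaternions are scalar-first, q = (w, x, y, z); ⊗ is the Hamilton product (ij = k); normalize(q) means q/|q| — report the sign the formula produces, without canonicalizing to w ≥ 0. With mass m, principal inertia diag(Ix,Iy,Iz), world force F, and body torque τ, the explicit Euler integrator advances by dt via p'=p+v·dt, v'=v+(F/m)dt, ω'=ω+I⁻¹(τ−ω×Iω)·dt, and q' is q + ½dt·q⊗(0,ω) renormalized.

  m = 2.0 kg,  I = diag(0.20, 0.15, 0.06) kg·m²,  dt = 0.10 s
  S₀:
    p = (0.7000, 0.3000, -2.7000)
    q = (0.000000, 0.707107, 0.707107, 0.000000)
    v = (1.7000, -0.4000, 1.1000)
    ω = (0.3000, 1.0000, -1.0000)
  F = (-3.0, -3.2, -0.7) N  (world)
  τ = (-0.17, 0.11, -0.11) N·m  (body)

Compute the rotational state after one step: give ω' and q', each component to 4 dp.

ω' = (0.1700, 1.1013, -1.1583)
q' = (-0.0458, 0.6700, 0.7405, 0.0247)

precession coupling ω×(Iω) = (0.0900, -0.0420, -0.0150)
angular accel α = (-1.3000, 1.0133, -1.5833)
ω + α·dt = (0.1700, 1.1013, -1.1583)
Hamilton product q⊗(0,ω) = (-0.9192391, -0.7071070, 0.7071070, 0.4949749)
q' = normalize(q + ½dt·q⊗(0,ω)) = (-0.0458, 0.6700, 0.7405, 0.0247)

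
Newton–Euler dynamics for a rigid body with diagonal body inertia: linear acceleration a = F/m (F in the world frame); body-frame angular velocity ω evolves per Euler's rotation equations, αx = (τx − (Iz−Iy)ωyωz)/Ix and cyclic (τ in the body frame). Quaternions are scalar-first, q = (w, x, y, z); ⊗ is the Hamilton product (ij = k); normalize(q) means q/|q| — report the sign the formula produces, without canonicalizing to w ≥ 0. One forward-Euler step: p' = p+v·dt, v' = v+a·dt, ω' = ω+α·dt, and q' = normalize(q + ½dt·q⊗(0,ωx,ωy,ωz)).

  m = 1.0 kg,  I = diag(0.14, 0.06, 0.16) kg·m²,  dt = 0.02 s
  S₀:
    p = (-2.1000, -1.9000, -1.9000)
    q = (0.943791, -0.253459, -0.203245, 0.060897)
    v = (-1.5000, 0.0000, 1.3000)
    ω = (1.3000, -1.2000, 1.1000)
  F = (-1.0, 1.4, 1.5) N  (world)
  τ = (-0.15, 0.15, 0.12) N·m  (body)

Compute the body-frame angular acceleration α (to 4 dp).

precession coupling ω×(Iω) = (-0.1320, -0.0286, 0.1248)
α = I⁻¹(τ − ω×Iω) = (-0.1286, 2.9767, -0.0300)

α = (-0.1286, 2.9767, -0.0300)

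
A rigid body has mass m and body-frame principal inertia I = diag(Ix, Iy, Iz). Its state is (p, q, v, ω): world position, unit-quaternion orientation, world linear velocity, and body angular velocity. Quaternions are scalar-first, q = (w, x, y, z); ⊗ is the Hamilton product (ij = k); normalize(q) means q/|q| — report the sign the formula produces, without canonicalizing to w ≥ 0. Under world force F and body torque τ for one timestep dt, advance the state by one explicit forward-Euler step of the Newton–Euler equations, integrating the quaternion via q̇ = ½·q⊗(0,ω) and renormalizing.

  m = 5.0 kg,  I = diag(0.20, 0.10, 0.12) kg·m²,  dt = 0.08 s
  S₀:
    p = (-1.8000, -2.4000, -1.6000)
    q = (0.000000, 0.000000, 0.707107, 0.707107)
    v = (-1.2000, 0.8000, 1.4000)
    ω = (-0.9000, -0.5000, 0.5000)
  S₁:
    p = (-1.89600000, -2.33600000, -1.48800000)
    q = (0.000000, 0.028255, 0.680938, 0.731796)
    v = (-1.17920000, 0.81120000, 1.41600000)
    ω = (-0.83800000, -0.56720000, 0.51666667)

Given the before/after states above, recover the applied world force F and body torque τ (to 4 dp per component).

F = (1.3000, 0.7000, 1.0000)
τ = (0.1500, -0.1200, -0.0200)

velocity change Δv = (0.02080000, 0.01120000, 0.01600000)
F = m·Δv/dt = (1.3000, 0.7000, 1.0000)
ω₁ − ω₀ = (0.06200000, -0.06720000, 0.01666667)
precession coupling = (-0.0050, -0.0360, -0.0450)
τ = I·(Δω/dt) + ω₀×(Iω₀) = (0.1500, -0.1200, -0.0200)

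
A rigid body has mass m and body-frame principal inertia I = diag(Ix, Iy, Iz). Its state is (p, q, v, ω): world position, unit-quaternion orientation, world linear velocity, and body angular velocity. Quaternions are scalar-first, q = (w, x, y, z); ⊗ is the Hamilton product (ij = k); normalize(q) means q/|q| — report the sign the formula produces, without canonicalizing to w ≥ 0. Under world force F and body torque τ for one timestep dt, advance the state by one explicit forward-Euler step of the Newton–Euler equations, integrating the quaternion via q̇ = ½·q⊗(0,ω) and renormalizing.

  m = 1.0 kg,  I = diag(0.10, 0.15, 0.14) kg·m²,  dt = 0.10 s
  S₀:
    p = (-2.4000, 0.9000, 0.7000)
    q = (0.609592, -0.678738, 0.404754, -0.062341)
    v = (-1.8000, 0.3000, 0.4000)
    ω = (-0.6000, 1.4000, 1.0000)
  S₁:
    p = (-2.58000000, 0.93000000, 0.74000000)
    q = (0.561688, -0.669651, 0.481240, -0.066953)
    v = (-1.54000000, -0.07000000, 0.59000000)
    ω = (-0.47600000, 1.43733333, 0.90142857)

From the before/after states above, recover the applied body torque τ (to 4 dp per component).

ω₁ − ω₀ = (0.12400000, 0.03733333, -0.09857143)
precession coupling = (-0.0140, 0.0240, -0.0420)
applied torque τ = (0.1100, 0.0800, -0.1800)

τ = (0.1100, 0.0800, -0.1800)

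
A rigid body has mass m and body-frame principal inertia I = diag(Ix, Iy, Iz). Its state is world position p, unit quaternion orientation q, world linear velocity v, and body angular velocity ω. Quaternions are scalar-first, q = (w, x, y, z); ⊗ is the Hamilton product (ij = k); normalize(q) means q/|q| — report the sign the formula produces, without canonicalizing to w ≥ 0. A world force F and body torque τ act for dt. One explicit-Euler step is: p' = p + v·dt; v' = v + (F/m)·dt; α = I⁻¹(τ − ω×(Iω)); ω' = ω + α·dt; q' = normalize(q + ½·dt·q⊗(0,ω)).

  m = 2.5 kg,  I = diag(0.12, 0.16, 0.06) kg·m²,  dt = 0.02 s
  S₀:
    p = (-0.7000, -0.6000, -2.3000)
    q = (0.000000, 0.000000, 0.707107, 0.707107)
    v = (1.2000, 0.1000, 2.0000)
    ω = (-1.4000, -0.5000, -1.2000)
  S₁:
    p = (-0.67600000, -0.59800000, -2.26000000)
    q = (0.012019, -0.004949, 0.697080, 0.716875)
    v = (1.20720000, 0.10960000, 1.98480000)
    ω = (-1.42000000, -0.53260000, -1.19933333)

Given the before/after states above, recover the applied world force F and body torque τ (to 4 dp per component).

F = (0.9000, 1.2000, -1.9000)
τ = (-0.1800, -0.1600, 0.0300)

ω₁ − ω₀ = (-0.02000000, -0.03260000, 0.00066667)
applied torque τ = (-0.1800, -0.1600, 0.0300)
v₁ − v₀ = (0.00720000, 0.00960000, -0.01520000)
m·(v₁−v₀)/dt = (0.9000, 1.2000, -1.9000)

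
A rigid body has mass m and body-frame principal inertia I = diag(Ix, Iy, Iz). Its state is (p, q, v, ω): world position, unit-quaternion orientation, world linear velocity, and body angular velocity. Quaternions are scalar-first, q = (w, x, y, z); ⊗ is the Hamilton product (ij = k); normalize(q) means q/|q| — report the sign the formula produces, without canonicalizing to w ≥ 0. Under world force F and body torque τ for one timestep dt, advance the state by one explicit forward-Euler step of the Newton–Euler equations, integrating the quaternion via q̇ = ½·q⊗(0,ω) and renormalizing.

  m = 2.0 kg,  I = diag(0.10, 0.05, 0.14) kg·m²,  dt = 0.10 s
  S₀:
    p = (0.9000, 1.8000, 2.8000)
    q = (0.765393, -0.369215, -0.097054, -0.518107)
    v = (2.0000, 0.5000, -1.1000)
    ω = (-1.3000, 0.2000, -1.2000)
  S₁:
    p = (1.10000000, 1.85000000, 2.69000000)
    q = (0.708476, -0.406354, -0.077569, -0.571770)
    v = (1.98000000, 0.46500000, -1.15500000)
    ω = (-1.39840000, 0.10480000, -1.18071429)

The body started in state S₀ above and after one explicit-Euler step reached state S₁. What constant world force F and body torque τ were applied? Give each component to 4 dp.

v₁ − v₀ = (-0.02000000, -0.03500000, -0.05500000)
applied force F = (-0.4000, -0.7000, -1.1000)
ω₁ − ω₀ = (-0.09840000, -0.09520000, 0.01928571)
precession coupling = (-0.0216, -0.0624, 0.0130)
I·α + gyro = (-0.1200, -0.1100, 0.0400)

F = (-0.4000, -0.7000, -1.1000)
τ = (-0.1200, -0.1100, 0.0400)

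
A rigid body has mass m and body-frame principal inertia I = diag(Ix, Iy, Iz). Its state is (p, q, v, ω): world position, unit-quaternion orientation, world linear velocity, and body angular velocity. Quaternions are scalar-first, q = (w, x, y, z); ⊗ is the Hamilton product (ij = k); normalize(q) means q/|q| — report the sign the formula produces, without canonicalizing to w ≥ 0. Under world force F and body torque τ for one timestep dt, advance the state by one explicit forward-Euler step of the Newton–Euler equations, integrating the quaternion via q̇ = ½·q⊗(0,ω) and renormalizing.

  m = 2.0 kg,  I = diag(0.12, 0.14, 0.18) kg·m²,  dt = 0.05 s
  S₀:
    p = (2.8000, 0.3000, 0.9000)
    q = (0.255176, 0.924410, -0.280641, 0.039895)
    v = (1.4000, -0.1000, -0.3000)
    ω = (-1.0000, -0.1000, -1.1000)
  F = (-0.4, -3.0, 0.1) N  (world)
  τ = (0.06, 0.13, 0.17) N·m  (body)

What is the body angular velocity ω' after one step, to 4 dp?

ω' = (-0.9768, -0.0300, -1.0533)

precession coupling ω×(Iω) = (0.0044, -0.0660, 0.0020)
angular accel α = (0.4633, 1.4000, 0.9333)
new body rate ω' = (-0.9768, -0.0300, -1.0533)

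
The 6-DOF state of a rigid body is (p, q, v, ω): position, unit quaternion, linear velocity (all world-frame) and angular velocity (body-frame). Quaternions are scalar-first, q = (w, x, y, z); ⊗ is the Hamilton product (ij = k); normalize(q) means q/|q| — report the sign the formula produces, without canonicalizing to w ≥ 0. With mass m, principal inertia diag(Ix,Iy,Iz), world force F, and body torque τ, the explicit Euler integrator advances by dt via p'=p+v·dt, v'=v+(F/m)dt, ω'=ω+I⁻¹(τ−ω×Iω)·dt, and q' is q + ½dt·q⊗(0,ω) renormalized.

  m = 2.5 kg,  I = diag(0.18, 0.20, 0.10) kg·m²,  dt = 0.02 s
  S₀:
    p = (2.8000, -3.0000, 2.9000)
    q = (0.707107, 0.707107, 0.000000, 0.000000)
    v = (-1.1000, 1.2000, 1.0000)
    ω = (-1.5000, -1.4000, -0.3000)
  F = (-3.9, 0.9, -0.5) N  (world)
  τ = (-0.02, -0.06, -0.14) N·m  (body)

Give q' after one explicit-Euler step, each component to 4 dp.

q' = (0.7176, 0.6964, -0.0078, -0.0120)

2q̇ = q⊗(0,ω) = (1.0606605, -1.0606605, -0.7778177, -1.2020819)
q + ½dt·q⊗(0,ω), renormalized = (0.7176, 0.6964, -0.0078, -0.0120)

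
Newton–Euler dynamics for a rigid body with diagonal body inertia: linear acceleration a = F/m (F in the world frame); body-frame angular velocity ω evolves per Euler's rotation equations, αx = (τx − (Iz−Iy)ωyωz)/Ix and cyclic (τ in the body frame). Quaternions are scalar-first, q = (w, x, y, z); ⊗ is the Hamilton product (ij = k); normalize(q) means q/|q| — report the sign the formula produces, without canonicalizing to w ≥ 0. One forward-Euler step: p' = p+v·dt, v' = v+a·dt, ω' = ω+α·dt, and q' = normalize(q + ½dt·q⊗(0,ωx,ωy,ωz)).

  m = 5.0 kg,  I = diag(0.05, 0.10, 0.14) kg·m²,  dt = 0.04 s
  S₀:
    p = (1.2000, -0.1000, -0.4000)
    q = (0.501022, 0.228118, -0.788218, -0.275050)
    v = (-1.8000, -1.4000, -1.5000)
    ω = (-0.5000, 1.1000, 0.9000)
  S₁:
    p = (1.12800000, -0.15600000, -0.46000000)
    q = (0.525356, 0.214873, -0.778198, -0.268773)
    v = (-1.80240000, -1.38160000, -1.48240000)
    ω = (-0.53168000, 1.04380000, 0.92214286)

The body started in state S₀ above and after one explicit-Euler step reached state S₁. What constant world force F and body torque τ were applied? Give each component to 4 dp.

v₁ − v₀ = (-0.00240000, 0.01840000, 0.01760000)
applied force F = (-0.3000, 2.3000, 2.2000)
ω₁ − ω₀ = (-0.03168000, -0.05620000, 0.02214286)
precession coupling = (0.0396, 0.0405, -0.0275)
applied torque τ = (0.0000, -0.1000, 0.0500)

F = (-0.3000, 2.3000, 2.2000)
τ = (0.0000, -0.1000, 0.0500)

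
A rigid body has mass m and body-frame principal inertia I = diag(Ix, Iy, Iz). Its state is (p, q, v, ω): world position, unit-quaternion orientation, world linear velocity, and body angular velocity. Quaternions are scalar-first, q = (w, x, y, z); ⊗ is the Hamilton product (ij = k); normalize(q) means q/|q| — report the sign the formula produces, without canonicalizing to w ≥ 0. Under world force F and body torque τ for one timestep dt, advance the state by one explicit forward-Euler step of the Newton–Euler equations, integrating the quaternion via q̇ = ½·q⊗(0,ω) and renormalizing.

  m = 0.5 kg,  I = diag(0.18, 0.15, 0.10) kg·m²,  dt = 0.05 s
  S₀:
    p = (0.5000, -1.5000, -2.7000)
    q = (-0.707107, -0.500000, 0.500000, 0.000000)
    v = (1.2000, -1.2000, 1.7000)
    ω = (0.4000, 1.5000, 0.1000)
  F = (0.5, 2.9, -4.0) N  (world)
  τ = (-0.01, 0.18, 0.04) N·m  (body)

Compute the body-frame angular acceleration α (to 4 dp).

precession coupling ω×(Iω) = (-0.0075, 0.0032, -0.0180)
angular accel α = (-0.0139, 1.1787, 0.5800)

α = (-0.0139, 1.1787, 0.5800)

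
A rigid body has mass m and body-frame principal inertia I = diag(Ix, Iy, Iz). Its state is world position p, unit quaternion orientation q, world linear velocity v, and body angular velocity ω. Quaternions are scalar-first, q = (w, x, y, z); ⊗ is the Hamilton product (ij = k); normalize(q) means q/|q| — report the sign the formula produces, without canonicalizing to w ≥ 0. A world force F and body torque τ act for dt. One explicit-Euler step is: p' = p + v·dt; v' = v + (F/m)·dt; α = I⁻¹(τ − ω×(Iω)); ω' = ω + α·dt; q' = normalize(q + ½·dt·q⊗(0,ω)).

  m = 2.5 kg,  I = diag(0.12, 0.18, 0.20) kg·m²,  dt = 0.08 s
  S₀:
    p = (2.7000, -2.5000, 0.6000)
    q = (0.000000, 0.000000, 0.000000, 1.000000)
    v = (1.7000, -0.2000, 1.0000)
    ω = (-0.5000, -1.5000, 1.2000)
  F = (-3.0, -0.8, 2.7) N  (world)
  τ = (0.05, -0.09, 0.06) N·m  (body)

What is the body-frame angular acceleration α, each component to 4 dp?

α = (0.7167, -0.7667, 0.0750)

ω×(Iω) gyroscopic = (-0.0360, 0.0480, 0.0450)
angular accel α = (0.7167, -0.7667, 0.0750)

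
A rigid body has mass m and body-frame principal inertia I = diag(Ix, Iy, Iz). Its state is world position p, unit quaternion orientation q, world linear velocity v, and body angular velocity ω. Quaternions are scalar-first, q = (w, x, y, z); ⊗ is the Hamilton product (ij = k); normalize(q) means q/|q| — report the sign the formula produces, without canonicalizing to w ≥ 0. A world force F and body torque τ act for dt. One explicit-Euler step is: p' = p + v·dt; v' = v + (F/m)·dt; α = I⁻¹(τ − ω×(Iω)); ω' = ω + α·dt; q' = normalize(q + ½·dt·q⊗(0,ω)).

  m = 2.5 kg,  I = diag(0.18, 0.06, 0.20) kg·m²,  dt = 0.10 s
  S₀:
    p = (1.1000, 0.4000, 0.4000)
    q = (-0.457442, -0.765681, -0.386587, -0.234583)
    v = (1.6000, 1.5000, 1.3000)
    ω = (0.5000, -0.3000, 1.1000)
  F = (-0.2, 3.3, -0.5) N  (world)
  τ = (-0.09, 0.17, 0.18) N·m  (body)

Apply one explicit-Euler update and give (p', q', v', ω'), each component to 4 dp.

ω×(Iω) gyroscopic = (-0.0462, -0.0110, 0.0180)
(τ − ω×Iω)/I = (-0.2433, 3.0167, 0.8100)
new body rate ω' = (0.4757, 0.0017, 1.1810)
Hamilton product q⊗(0,ω) = (0.5249057, -0.7243416, 0.8621902, -0.0801884)
q' = normalize(q + ½dt·q⊗(0,ω)) = (-0.4304, -0.8003, -0.3428, -0.2381)
new position p' = (1.2600, 0.5500, 0.5300)
v + (F/m)dt = (1.5920, 1.6320, 1.2800)

p' = (1.2600, 0.5500, 0.5300)
q' = (-0.4304, -0.8003, -0.3428, -0.2381)
v' = (1.5920, 1.6320, 1.2800)
ω' = (0.4757, 0.0017, 1.1810)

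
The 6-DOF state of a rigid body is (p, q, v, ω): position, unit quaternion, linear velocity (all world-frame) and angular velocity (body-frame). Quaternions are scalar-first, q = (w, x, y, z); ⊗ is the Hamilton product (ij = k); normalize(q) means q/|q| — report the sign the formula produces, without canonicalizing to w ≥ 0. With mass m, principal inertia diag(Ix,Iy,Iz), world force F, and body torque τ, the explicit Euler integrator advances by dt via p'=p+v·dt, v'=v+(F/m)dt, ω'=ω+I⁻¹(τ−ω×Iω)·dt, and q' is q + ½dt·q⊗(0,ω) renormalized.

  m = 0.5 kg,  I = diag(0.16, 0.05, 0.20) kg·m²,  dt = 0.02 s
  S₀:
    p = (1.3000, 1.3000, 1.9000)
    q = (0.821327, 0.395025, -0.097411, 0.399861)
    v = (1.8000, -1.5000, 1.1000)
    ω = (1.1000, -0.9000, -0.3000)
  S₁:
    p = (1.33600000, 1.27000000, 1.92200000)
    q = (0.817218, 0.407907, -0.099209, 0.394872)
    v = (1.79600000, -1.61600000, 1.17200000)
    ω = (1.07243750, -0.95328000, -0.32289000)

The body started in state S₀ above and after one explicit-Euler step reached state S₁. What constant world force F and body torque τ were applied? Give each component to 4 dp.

rate change Δω = (-0.02756250, -0.05328000, -0.02289000)
precession coupling = (0.0405, 0.0132, 0.1089)
applied torque τ = (-0.1800, -0.1200, -0.1200)
v₁ − v₀ = (-0.00400000, -0.11600000, 0.07200000)
m·(v₁−v₀)/dt = (-0.1000, -2.9000, 1.8000)

F = (-0.1000, -2.9000, 1.8000)
τ = (-0.1800, -0.1200, -0.1200)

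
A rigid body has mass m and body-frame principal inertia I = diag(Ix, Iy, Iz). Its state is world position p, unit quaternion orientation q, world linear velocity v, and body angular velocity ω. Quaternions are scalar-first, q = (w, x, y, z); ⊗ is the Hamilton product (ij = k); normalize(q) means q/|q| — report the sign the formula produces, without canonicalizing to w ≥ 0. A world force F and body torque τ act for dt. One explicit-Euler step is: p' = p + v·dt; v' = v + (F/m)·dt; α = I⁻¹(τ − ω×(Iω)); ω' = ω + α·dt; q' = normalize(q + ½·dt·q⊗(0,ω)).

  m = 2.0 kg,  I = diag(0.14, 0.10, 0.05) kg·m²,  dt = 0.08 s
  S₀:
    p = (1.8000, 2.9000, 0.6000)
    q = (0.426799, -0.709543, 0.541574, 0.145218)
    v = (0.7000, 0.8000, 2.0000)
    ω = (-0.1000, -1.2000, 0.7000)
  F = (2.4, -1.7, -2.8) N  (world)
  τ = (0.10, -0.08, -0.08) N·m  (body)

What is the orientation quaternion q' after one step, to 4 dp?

q' = (0.4452, -0.6880, 0.5395, 0.1931)

Hamilton product q⊗(0,ω) = (0.4772819, 0.5106835, -0.0300005, 1.2043683)
q' = normalize(q + ½dt·q⊗(0,ω)) = (0.4452, -0.6880, 0.5395, 0.1931)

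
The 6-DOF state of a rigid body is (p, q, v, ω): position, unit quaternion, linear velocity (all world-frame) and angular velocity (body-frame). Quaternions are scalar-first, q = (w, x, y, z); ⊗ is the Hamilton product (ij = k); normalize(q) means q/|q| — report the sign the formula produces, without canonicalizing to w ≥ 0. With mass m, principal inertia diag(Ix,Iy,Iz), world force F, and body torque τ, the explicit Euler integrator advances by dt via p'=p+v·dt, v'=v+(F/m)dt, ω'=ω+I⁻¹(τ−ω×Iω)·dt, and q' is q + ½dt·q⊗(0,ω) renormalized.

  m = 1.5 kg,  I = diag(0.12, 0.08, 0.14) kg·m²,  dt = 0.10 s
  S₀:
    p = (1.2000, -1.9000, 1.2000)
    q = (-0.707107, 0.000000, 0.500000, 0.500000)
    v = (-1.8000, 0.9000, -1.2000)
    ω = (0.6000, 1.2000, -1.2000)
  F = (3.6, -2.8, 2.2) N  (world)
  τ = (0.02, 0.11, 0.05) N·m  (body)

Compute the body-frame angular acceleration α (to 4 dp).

α = (0.8867, 1.1950, 0.5629)

ω×(Iω) gyroscopic = (-0.0864, 0.0144, -0.0288)
α = I⁻¹(τ − ω×Iω) = (0.8867, 1.1950, 0.5629)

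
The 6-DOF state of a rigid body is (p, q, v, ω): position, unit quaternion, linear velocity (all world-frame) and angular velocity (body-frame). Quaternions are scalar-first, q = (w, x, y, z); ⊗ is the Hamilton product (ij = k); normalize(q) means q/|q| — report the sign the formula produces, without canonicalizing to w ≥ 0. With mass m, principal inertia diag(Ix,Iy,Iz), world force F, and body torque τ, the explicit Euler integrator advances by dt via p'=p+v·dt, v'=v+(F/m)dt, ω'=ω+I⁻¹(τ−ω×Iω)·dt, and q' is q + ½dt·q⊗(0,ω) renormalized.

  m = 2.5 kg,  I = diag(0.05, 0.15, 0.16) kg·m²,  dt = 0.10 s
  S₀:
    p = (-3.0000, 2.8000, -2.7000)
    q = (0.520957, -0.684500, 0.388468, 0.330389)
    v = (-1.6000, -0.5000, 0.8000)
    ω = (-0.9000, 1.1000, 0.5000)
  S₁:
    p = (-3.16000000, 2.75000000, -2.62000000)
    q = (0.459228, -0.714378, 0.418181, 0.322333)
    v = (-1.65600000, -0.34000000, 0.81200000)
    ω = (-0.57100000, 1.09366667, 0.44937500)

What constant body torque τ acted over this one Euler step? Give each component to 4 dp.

τ = (0.1700, 0.0400, -0.1800)

Δω = ω₁−ω₀ = (0.32900000, -0.00633333, -0.05062500)
gyro term ω₀×Iω₀ = (0.0055, 0.0495, -0.0990)
applied torque τ = (0.1700, 0.0400, -0.1800)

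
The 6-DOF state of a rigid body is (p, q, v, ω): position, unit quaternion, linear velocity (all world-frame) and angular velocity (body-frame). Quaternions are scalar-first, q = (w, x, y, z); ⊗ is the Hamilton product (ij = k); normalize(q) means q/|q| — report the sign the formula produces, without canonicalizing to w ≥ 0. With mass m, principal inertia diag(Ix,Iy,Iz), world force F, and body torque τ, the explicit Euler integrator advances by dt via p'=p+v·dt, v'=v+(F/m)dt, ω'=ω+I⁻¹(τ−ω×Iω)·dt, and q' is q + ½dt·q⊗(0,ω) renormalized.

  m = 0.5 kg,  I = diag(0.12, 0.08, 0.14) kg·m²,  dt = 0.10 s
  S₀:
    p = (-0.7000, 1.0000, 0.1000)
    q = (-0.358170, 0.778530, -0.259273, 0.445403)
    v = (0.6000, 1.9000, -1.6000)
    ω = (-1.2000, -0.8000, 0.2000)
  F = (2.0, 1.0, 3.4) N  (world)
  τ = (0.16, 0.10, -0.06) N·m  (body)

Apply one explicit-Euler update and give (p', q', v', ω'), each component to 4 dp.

p' = (-0.6400, 1.1900, -0.0600)
q' = (-0.3254, 0.8131, -0.2787, 0.3941)
v' = (1.0000, 2.1000, -0.9200)
ω' = (-1.0587, -0.6810, 0.1846)

precession coupling ω×(Iω) = (-0.0096, 0.0048, -0.0384)
α = I⁻¹(τ − ω×Iω) = (1.4133, 1.1900, -0.1543)
new body rate ω' = (-1.0587, -0.6810, 0.1846)
2q̇ = q⊗(0,ω) = (0.6377370, 0.7342718, -0.4036536, -1.0055856)
updated quaternion q' = (-0.3254, 0.8131, -0.2787, 0.3941)
new position p' = (-0.6400, 1.1900, -0.0600)
new velocity v' = (1.0000, 2.1000, -0.9200)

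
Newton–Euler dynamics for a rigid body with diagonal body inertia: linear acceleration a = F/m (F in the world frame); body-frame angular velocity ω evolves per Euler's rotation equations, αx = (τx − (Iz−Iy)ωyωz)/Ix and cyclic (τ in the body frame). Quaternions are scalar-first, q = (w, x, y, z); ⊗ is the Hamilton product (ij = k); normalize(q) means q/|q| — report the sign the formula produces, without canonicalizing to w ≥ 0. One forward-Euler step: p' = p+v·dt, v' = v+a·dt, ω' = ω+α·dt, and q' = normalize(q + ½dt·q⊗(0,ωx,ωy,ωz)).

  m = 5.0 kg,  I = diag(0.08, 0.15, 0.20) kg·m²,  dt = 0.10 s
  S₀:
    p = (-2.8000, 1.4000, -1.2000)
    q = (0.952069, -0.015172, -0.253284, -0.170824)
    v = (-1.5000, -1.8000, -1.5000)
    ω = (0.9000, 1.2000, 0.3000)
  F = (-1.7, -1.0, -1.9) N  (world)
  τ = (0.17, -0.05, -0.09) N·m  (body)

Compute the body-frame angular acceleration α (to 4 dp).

gyro term ω×Iω = (0.0180, -0.0324, 0.0756)
angular accel α = (1.9000, -0.1173, -0.8280)

α = (1.9000, -0.1173, -0.8280)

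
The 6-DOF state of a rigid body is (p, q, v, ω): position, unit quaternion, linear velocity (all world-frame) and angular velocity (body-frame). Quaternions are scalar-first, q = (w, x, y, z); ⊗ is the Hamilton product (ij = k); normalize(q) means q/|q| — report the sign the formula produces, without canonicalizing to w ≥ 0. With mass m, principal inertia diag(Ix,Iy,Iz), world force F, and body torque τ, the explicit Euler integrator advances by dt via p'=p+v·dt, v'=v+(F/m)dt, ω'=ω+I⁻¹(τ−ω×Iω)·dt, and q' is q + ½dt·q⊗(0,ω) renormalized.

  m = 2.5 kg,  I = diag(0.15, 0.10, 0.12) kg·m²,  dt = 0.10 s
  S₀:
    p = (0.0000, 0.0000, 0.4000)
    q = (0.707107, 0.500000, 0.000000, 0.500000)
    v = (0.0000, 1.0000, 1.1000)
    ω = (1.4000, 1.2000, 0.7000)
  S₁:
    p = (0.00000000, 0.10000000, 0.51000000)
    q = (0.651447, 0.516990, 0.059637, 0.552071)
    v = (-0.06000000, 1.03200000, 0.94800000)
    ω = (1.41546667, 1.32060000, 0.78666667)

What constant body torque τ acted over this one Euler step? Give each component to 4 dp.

τ = (0.0400, 0.1500, 0.0200)

rate change Δω = (0.01546667, 0.12060000, 0.08666667)
precession coupling = (0.0168, 0.0294, -0.0840)
I·α + gyro = (0.0400, 0.1500, 0.0200)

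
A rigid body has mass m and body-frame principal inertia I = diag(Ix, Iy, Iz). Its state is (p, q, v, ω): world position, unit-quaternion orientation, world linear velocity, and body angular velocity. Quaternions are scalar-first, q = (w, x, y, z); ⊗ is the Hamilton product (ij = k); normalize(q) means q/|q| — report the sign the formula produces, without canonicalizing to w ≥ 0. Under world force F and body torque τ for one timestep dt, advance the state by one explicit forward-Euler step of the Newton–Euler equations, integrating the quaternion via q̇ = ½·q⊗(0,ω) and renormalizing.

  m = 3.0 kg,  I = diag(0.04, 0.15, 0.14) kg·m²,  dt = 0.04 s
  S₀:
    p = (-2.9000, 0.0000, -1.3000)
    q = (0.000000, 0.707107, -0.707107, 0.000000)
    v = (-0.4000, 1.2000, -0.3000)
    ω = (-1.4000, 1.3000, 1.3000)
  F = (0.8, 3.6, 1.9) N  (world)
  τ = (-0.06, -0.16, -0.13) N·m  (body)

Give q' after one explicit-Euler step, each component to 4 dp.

q' = (0.0381, 0.6880, -0.7247, -0.0014)

2q̇ = q⊗(0,ω) = (1.9091889, -0.9192391, -0.9192391, -0.0707107)
updated quaternion q' = (0.0381, 0.6880, -0.7247, -0.0014)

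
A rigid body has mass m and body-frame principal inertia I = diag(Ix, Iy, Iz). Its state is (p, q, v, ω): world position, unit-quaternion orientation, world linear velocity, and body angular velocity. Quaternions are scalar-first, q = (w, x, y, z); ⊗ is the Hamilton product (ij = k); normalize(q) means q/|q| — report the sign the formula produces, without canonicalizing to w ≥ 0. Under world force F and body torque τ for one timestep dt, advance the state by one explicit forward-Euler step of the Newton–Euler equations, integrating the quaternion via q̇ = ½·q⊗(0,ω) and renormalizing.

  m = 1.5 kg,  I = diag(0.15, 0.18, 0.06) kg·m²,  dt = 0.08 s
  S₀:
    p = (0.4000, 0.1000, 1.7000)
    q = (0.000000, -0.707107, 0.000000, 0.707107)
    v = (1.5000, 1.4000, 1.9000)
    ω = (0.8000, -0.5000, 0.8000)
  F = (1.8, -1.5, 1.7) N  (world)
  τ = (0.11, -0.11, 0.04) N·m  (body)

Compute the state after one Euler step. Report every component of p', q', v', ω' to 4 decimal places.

α = I⁻¹(τ − ω×Iω) = (0.4133, -0.9311, 0.8667)
ω + α·dt = (0.8331, -0.5745, 0.8693)
Hamilton product q⊗(0,ω) = (0.0000000, 0.3535535, 1.1313712, 0.3535535)
q + ½dt·q⊗(0,ω), renormalized = (0.0000, -0.6921, 0.0452, 0.7204)
linear accel F/m = (1.2000, -1.0000, 1.1333)
p' = p + v·dt = (0.5200, 0.2120, 1.8520)
v' = v + a·dt = (1.5960, 1.3200, 1.9907)

p' = (0.5200, 0.2120, 1.8520)
q' = (0.0000, -0.6921, 0.0452, 0.7204)
v' = (1.5960, 1.3200, 1.9907)
ω' = (0.8331, -0.5745, 0.8693)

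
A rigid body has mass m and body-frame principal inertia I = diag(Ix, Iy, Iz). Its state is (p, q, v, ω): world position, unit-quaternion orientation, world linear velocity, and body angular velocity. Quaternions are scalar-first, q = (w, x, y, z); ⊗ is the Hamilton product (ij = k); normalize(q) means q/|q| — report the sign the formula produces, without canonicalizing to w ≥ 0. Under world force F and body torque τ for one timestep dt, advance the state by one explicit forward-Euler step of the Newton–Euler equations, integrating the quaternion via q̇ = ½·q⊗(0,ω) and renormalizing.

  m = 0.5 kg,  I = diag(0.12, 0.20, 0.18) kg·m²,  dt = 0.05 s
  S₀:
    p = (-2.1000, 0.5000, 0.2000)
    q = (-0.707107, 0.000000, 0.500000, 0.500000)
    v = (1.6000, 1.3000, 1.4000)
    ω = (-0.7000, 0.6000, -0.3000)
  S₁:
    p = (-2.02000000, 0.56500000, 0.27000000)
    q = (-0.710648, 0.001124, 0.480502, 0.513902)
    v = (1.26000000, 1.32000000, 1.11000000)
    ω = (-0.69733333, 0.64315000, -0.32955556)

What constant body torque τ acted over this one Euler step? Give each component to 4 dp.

τ = (0.0100, 0.1600, -0.1400)

ω₁ − ω₀ = (0.00266667, 0.04315000, -0.02955556)
gyro term ω₀×Iω₀ = (0.0036, -0.0126, -0.0336)
I·α + gyro = (0.0100, 0.1600, -0.1400)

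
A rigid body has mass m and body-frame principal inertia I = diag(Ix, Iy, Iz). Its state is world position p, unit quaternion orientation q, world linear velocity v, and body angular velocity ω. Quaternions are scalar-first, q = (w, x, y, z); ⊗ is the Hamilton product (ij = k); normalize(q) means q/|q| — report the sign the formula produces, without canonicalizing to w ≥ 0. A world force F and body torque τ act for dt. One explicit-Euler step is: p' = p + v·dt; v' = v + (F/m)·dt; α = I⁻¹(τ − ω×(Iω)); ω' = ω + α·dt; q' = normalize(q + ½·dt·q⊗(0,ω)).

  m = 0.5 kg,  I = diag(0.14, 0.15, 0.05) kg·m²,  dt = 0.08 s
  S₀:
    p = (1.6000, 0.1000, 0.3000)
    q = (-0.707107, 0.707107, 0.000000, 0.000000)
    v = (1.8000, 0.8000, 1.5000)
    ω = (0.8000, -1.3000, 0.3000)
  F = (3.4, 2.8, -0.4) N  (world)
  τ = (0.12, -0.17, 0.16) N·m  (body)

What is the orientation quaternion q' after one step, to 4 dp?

Hamilton product q⊗(0,ω) = (-0.5656856, -0.5656856, 0.7071070, -1.1313712)
q' = normalize(q + ½dt·q⊗(0,ω)) = (-0.7283, 0.6832, 0.0282, -0.0452)

q' = (-0.7283, 0.6832, 0.0282, -0.0452)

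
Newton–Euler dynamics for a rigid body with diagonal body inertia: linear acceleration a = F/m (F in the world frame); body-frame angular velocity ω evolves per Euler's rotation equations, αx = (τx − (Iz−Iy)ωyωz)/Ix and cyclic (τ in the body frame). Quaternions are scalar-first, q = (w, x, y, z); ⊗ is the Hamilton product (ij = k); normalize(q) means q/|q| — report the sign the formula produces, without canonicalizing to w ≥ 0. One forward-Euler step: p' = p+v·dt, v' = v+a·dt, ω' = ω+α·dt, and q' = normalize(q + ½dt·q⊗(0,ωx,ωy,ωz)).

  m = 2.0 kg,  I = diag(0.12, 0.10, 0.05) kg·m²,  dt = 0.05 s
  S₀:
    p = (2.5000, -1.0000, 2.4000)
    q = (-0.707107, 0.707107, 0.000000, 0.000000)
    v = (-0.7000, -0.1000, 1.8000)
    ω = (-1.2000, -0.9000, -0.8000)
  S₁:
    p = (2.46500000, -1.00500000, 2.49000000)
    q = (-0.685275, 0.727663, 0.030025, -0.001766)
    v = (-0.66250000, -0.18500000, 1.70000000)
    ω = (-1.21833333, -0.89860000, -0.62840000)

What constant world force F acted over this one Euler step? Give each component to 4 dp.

F = (1.5000, -3.4000, -4.0000)

v₁ − v₀ = (0.03750000, -0.08500000, -0.10000000)
m·(v₁−v₀)/dt = (1.5000, -3.4000, -4.0000)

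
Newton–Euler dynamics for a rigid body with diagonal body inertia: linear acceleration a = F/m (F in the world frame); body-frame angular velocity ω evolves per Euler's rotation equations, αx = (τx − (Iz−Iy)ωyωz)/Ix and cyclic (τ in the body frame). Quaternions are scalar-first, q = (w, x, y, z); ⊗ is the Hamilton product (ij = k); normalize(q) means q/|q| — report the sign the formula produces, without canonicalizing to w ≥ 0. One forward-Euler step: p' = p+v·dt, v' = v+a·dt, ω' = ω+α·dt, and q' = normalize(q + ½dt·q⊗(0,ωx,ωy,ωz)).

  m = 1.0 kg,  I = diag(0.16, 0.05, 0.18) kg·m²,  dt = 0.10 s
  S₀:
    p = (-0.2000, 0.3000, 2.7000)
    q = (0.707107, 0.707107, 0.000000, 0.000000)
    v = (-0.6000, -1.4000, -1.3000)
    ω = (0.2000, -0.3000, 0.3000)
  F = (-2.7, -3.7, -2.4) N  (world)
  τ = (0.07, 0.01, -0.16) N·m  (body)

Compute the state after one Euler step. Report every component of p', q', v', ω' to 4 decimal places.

precession coupling ω×(Iω) = (-0.0117, -0.0012, 0.0066)
(τ − ω×Iω)/I = (0.5106, 0.2240, -0.9256)
new body rate ω' = (0.2511, -0.2776, 0.2074)
Hamilton product q⊗(0,ω) = (-0.1414214, 0.1414214, -0.4242642, 0.0000000)
q' = normalize(q + ½dt·q⊗(0,ω)) = (0.6998, 0.7140, -0.0212, 0.0000)
new position p' = (-0.2600, 0.1600, 2.5700)
new velocity v' = (-0.8700, -1.7700, -1.5400)

p' = (-0.2600, 0.1600, 2.5700)
q' = (0.6998, 0.7140, -0.0212, 0.0000)
v' = (-0.8700, -1.7700, -1.5400)
ω' = (0.2511, -0.2776, 0.2074)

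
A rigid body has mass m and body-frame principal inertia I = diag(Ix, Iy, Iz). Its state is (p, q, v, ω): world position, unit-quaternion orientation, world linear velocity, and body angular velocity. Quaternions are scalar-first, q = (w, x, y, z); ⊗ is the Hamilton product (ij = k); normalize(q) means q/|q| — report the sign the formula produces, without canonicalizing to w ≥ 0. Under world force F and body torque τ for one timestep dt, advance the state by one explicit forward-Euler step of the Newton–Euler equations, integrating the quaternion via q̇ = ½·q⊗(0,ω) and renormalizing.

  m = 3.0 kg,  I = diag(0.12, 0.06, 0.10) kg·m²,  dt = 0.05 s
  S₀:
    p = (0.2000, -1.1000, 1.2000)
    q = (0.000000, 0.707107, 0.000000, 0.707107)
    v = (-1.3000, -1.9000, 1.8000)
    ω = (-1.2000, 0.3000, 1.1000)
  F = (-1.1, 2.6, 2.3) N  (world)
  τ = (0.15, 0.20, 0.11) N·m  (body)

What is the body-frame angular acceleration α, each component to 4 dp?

α = (1.1400, 3.7733, 0.8840)

ω×(Iω) gyroscopic = (0.0132, -0.0264, 0.0216)
angular accel α = (1.1400, 3.7733, 0.8840)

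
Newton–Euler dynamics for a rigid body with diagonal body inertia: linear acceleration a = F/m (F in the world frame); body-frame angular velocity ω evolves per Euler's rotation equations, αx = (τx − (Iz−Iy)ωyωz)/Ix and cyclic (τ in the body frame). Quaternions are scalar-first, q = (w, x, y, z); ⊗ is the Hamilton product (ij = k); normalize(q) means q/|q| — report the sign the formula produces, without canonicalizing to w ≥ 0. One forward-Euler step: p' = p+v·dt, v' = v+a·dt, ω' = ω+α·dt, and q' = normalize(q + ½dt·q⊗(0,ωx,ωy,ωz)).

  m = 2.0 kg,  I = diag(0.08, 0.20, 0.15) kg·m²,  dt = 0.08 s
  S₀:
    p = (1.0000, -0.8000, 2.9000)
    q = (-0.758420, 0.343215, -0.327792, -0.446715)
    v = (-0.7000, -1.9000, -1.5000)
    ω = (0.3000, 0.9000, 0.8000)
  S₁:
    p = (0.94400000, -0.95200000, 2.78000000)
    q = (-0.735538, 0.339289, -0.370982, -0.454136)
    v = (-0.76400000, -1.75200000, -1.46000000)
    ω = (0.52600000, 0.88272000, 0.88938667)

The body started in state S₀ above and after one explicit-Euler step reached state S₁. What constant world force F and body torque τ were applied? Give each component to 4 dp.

v₁ − v₀ = (-0.06400000, 0.14800000, 0.04000000)
applied force F = (-1.6000, 3.7000, 1.0000)
rate change Δω = (0.22600000, -0.01728000, 0.08938667)
ω₀×(Iω₀) = (-0.0360, -0.0168, 0.0324)
τ = I·(Δω/dt) + ω₀×(Iω₀) = (0.1900, -0.0600, 0.2000)

F = (-1.6000, 3.7000, 1.0000)
τ = (0.1900, -0.0600, 0.2000)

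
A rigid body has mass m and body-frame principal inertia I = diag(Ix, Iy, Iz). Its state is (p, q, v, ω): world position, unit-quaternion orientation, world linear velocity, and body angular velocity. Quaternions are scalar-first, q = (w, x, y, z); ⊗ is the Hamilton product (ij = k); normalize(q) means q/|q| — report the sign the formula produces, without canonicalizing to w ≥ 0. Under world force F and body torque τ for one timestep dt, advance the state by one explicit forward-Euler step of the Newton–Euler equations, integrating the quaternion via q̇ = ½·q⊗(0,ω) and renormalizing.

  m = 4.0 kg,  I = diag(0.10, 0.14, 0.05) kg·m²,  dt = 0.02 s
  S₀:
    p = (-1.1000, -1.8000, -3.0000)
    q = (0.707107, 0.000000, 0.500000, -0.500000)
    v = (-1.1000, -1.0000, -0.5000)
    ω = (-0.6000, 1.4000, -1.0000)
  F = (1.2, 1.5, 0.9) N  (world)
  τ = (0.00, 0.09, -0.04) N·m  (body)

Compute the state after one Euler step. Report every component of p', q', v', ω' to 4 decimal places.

a = (0.3000, 0.3750, 0.2250)
new position p' = (-1.1220, -1.8200, -3.0100)
v' = v + a·dt = (-1.0940, -0.9925, -0.4955)
angular accel α = (-1.2600, 0.4286, -0.1280)
ω + α·dt = (-0.6252, 1.4086, -1.0026)
Hamilton product q⊗(0,ω) = (-1.2000000, -0.2242642, 1.2899498, -0.4071070)
q + ½dt·q⊗(0,ω), renormalized = (0.6950, -0.0022, 0.5128, -0.5040)

p' = (-1.1220, -1.8200, -3.0100)
q' = (0.6950, -0.0022, 0.5128, -0.5040)
v' = (-1.0940, -0.9925, -0.4955)
ω' = (-0.6252, 1.4086, -1.0026)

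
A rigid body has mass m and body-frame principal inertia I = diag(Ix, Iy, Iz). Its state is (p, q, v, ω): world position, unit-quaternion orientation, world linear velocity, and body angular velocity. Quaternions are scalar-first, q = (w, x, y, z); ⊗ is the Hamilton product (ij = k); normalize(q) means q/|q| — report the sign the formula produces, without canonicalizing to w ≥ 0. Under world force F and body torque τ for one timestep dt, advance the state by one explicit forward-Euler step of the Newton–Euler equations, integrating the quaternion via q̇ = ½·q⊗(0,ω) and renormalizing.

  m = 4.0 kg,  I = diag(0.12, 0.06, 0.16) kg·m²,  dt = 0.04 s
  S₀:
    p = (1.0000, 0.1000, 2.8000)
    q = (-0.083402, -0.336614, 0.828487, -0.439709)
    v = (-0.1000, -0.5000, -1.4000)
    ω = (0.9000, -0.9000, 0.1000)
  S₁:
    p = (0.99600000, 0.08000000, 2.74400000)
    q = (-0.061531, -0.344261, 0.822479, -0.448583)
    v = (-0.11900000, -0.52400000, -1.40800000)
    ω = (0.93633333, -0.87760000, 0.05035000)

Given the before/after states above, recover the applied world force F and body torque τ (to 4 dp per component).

Δv = v₁−v₀ = (-0.01900000, -0.02400000, -0.00800000)
applied force F = (-1.9000, -2.4000, -0.8000)
Δω = ω₁−ω₀ = (0.03633333, 0.02240000, -0.04965000)
precession coupling = (-0.0090, -0.0036, 0.0486)
I·α + gyro = (0.1000, 0.0300, -0.1500)

F = (-1.9000, -2.4000, -0.8000)
τ = (0.1000, 0.0300, -0.1500)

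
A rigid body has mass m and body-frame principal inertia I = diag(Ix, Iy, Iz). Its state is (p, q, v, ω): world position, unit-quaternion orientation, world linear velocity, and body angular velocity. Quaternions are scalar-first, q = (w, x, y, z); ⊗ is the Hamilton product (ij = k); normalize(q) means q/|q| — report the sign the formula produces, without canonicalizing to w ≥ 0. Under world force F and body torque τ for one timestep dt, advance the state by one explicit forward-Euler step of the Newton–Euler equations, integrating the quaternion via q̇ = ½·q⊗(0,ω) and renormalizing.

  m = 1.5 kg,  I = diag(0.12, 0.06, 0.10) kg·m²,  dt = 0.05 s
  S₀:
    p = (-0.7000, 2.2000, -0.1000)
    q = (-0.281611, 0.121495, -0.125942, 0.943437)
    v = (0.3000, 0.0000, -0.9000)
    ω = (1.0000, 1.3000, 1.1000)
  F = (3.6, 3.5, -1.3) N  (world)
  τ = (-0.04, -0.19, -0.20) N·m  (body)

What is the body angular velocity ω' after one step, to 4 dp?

ω' = (0.9595, 1.1233, 1.0390)

gyro term ω×Iω = (0.0572, 0.0220, -0.0780)
(τ − ω×Iω)/I = (-0.8100, -3.5333, -1.2200)
ω' = ω + α·dt = (0.9595, 1.1233, 1.0390)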